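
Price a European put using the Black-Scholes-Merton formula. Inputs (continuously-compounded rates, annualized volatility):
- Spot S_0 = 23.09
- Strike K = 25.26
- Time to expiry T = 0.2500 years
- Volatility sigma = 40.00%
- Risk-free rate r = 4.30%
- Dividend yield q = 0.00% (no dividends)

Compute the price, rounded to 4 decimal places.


Answer: Price = 3.0120

Derivation:
d1 = (ln(S/K) + (r - q + 0.5*sigma^2) * T) / (sigma * sqrt(T)) = -0.29536247
d2 = d1 - sigma * sqrt(T) = -0.49536247
exp(-rT) = 0.98930757; exp(-qT) = 1.00000000
P = K * exp(-rT) * N(-d2) - S_0 * exp(-qT) * N(-d1)
N(-d1) = 0.61614150; N(-d2) = 0.68982786
P = 25.2600 * 0.98930757 * 0.68982786 - 23.0900 * 1.00000000 * 0.61614150 = 3.0120


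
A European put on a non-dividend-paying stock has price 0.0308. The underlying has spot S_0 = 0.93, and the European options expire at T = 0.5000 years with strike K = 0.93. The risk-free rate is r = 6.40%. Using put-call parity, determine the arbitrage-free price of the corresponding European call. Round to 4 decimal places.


Put-call parity: C - P = S_0 * exp(-qT) - K * exp(-rT).
S_0 * exp(-qT) = 0.9300 * 1.00000000 = 0.93000000
K * exp(-rT) = 0.9300 * 0.96850658 = 0.90071112
C = P + S*exp(-qT) - K*exp(-rT)
C = 0.0308 + 0.93000000 - 0.90071112 = 0.0601

Answer: Call price = 0.0601


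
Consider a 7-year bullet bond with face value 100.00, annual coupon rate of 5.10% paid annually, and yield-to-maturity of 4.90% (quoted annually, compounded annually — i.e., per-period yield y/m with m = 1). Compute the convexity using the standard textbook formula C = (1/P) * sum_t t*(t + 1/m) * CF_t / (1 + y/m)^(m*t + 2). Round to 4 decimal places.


Coupon per period c = face * coupon_rate / m = 5.100000
Periods per year m = 1; per-period yield y/m = 0.049000
Number of cashflows N = 7
Cashflows (t years, CF_t, discount factor 1/(1+y/m)^(m*t), PV):
  t = 1.0000: CF_t = 5.100000, DF = 0.953289, PV = 4.861773
  t = 2.0000: CF_t = 5.100000, DF = 0.908760, PV = 4.634674
  t = 3.0000: CF_t = 5.100000, DF = 0.866310, PV = 4.418183
  t = 4.0000: CF_t = 5.100000, DF = 0.825844, PV = 4.211805
  t = 5.0000: CF_t = 5.100000, DF = 0.787268, PV = 4.015066
  t = 6.0000: CF_t = 5.100000, DF = 0.750494, PV = 3.827518
  t = 7.0000: CF_t = 105.100000, DF = 0.715437, PV = 75.192461
Price P = sum_t PV_t = 101.161480
Convexity numerator sum_t t*(t + 1/m) * CF_t / (1+y/m)^(m*t + 2):
  t = 1.0000: term = 8.836366
  t = 2.0000: term = 25.270828
  t = 3.0000: term = 48.180797
  t = 4.0000: term = 76.550361
  t = 5.0000: term = 109.461908
  t = 6.0000: term = 146.088342
  t = 7.0000: term = 3826.584864
Convexity = (1/P) * sum = 4240.973466 / 101.161480 = 41.922809

Answer: Convexity = 41.9228


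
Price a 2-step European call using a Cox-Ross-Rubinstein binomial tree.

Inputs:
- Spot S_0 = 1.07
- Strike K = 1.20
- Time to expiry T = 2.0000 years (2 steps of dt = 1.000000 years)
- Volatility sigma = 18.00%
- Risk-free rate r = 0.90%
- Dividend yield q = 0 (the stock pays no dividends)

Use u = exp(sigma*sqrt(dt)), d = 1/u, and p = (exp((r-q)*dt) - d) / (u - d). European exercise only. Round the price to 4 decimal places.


dt = T/N = 1.000000
u = exp(sigma*sqrt(dt)) = 1.197217; d = 1/u = 0.835270
p = (exp((r-q)*dt) - d) / (u - d) = 0.480099
Discount per step: exp(-r*dt) = 0.991040
Stock lattice S(k, i) with i counting down-moves:
  k=0: S(0,0) = 1.0700
  k=1: S(1,0) = 1.2810; S(1,1) = 0.8937
  k=2: S(2,0) = 1.5337; S(2,1) = 1.0700; S(2,2) = 0.7465
Terminal payoffs V(N, i) = max(S_T - K, 0):
  V(2,0) = 0.333662; V(2,1) = 0.000000; V(2,2) = 0.000000
Backward induction: V(k, i) = exp(-r*dt) * [p * V(k+1, i) + (1-p) * V(k+1, i+1)].
  V(1,0) = exp(-r*dt) * [p*0.333662 + (1-p)*0.000000] = 0.158756
  V(1,1) = exp(-r*dt) * [p*0.000000 + (1-p)*0.000000] = 0.000000
  V(0,0) = exp(-r*dt) * [p*0.158756 + (1-p)*0.000000] = 0.075536

Answer: Price = V(0,0) = 0.0755


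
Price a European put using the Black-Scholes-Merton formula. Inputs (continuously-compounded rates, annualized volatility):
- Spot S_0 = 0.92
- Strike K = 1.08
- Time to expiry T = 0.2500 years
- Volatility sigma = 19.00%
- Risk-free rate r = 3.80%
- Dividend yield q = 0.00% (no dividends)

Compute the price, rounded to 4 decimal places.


d1 = (ln(S/K) + (r - q + 0.5*sigma^2) * T) / (sigma * sqrt(T)) = -1.54031737
d2 = d1 - sigma * sqrt(T) = -1.63531737
exp(-rT) = 0.99054498; exp(-qT) = 1.00000000
P = K * exp(-rT) * N(-d2) - S_0 * exp(-qT) * N(-d1)
N(-d1) = 0.93825849; N(-d2) = 0.94900873
P = 1.0800 * 0.99054498 * 0.94900873 - 0.9200 * 1.00000000 * 0.93825849 = 0.1520

Answer: Price = 0.1520


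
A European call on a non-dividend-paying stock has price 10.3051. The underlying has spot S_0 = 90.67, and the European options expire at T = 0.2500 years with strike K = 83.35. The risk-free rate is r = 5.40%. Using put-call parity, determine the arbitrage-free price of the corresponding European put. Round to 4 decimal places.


Answer: Put price = 1.8674

Derivation:
Put-call parity: C - P = S_0 * exp(-qT) - K * exp(-rT).
S_0 * exp(-qT) = 90.6700 * 1.00000000 = 90.67000000
K * exp(-rT) = 83.3500 * 0.98659072 = 82.23233621
P = C - S*exp(-qT) + K*exp(-rT)
P = 10.3051 - 90.67000000 + 82.23233621 = 1.8674


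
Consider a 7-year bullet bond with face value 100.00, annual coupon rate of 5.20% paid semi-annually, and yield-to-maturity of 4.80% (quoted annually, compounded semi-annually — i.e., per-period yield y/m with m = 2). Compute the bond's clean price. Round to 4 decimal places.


Coupon per period c = face * coupon_rate / m = 2.600000
Periods per year m = 2; per-period yield y/m = 0.024000
Number of cashflows N = 14
Cashflows (t years, CF_t, discount factor 1/(1+y/m)^(m*t), PV):
  t = 0.5000: CF_t = 2.600000, DF = 0.976562, PV = 2.539062
  t = 1.0000: CF_t = 2.600000, DF = 0.953674, PV = 2.479553
  t = 1.5000: CF_t = 2.600000, DF = 0.931323, PV = 2.421439
  t = 2.0000: CF_t = 2.600000, DF = 0.909495, PV = 2.364686
  t = 2.5000: CF_t = 2.600000, DF = 0.888178, PV = 2.309264
  t = 3.0000: CF_t = 2.600000, DF = 0.867362, PV = 2.255141
  t = 3.5000: CF_t = 2.600000, DF = 0.847033, PV = 2.202286
  t = 4.0000: CF_t = 2.600000, DF = 0.827181, PV = 2.150670
  t = 4.5000: CF_t = 2.600000, DF = 0.807794, PV = 2.100263
  t = 5.0000: CF_t = 2.600000, DF = 0.788861, PV = 2.051038
  t = 5.5000: CF_t = 2.600000, DF = 0.770372, PV = 2.002967
  t = 6.0000: CF_t = 2.600000, DF = 0.752316, PV = 1.956023
  t = 6.5000: CF_t = 2.600000, DF = 0.734684, PV = 1.910178
  t = 7.0000: CF_t = 102.600000, DF = 0.717465, PV = 73.611890
Price P = sum_t PV_t = 102.354460

Answer: Price = 102.3545


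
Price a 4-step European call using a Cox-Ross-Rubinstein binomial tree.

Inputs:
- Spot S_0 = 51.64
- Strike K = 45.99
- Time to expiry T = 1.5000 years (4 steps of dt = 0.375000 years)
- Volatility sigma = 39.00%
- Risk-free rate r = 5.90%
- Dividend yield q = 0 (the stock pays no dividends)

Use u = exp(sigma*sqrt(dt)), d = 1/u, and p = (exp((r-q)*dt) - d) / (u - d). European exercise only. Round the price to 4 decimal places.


Answer: Price = V(0,0) = 14.5627

Derivation:
dt = T/N = 0.375000
u = exp(sigma*sqrt(dt)) = 1.269757; d = 1/u = 0.787552
p = (exp((r-q)*dt) - d) / (u - d) = 0.486970
Discount per step: exp(-r*dt) = 0.978118
Stock lattice S(k, i) with i counting down-moves:
  k=0: S(0,0) = 51.6400
  k=1: S(1,0) = 65.5702; S(1,1) = 40.6692
  k=2: S(2,0) = 83.2582; S(2,1) = 51.6400; S(2,2) = 32.0291
  k=3: S(3,0) = 105.7177; S(3,1) = 65.5702; S(3,2) = 40.6692; S(3,3) = 25.2246
  k=4: S(4,0) = 134.2357; S(4,1) = 83.2582; S(4,2) = 51.6400; S(4,3) = 32.0291; S(4,4) = 19.8657
Terminal payoffs V(N, i) = max(S_T - K, 0):
  V(4,0) = 88.245748; V(4,1) = 37.268237; V(4,2) = 5.650000; V(4,3) = 0.000000; V(4,4) = 0.000000
Backward induction: V(k, i) = exp(-r*dt) * [p * V(k+1, i) + (1-p) * V(k+1, i+1)].
  V(3,0) = exp(-r*dt) * [p*88.245748 + (1-p)*37.268237] = 60.734053
  V(3,1) = exp(-r*dt) * [p*37.268237 + (1-p)*5.650000] = 20.586587
  V(3,2) = exp(-r*dt) * [p*5.650000 + (1-p)*0.000000] = 2.691176
  V(3,3) = exp(-r*dt) * [p*0.000000 + (1-p)*0.000000] = 0.000000
  V(2,0) = exp(-r*dt) * [p*60.734053 + (1-p)*20.586587] = 39.258926
  V(2,1) = exp(-r*dt) * [p*20.586587 + (1-p)*2.691176] = 11.156129
  V(2,2) = exp(-r*dt) * [p*2.691176 + (1-p)*0.000000] = 1.281846
  V(1,0) = exp(-r*dt) * [p*39.258926 + (1-p)*11.156129] = 24.297776
  V(1,1) = exp(-r*dt) * [p*11.156129 + (1-p)*1.281846] = 5.957060
  V(0,0) = exp(-r*dt) * [p*24.297776 + (1-p)*5.957060] = 14.562654


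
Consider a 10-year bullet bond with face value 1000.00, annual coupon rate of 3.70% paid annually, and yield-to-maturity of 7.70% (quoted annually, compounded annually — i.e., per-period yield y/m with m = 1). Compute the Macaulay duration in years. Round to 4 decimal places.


Answer: Macaulay duration = 8.2346 years

Derivation:
Coupon per period c = face * coupon_rate / m = 37.000000
Periods per year m = 1; per-period yield y/m = 0.077000
Number of cashflows N = 10
Cashflows (t years, CF_t, discount factor 1/(1+y/m)^(m*t), PV):
  t = 1.0000: CF_t = 37.000000, DF = 0.928505, PV = 34.354689
  t = 2.0000: CF_t = 37.000000, DF = 0.862122, PV = 31.898504
  t = 3.0000: CF_t = 37.000000, DF = 0.800484, PV = 29.617924
  t = 4.0000: CF_t = 37.000000, DF = 0.743254, PV = 27.500394
  t = 5.0000: CF_t = 37.000000, DF = 0.690115, PV = 25.534256
  t = 6.0000: CF_t = 37.000000, DF = 0.640775, PV = 23.708687
  t = 7.0000: CF_t = 37.000000, DF = 0.594963, PV = 22.013637
  t = 8.0000: CF_t = 37.000000, DF = 0.552426, PV = 20.439774
  t = 9.0000: CF_t = 37.000000, DF = 0.512931, PV = 18.978435
  t = 10.0000: CF_t = 1037.000000, DF = 0.476259, PV = 493.880323
Price P = sum_t PV_t = 727.926623
Macaulay numerator sum_t t * PV_t:
  t * PV_t at t = 1.0000: 34.354689
  t * PV_t at t = 2.0000: 63.797008
  t * PV_t at t = 3.0000: 88.853772
  t * PV_t at t = 4.0000: 110.001575
  t * PV_t at t = 5.0000: 127.671280
  t * PV_t at t = 6.0000: 142.252122
  t * PV_t at t = 7.0000: 154.095459
  t * PV_t at t = 8.0000: 163.518195
  t * PV_t at t = 9.0000: 170.805914
  t * PV_t at t = 10.0000: 4938.803229
Macaulay duration D = (sum_t t * PV_t) / P = 5994.153243 / 727.926623 = 8.234557


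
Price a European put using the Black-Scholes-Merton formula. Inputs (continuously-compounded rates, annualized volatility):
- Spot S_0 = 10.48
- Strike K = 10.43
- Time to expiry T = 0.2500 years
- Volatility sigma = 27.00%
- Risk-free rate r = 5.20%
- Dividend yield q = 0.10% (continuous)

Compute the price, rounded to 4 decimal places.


d1 = (ln(S/K) + (r - q + 0.5*sigma^2) * T) / (sigma * sqrt(T)) = 0.19736970
d2 = d1 - sigma * sqrt(T) = 0.06236970
exp(-rT) = 0.98708414; exp(-qT) = 0.99975003
P = K * exp(-rT) * N(-d2) - S_0 * exp(-qT) * N(-d1)
N(-d1) = 0.42176912; N(-d2) = 0.47513421
P = 10.4300 * 0.98708414 * 0.47513421 - 10.4800 * 0.99975003 * 0.42176912 = 0.4726

Answer: Price = 0.4726


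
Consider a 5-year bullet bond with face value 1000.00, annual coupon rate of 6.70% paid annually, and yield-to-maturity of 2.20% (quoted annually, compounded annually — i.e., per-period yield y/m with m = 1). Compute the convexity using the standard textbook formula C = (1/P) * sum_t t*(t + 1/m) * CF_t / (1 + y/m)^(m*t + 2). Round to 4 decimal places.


Answer: Convexity = 24.6748

Derivation:
Coupon per period c = face * coupon_rate / m = 67.000000
Periods per year m = 1; per-period yield y/m = 0.022000
Number of cashflows N = 5
Cashflows (t years, CF_t, discount factor 1/(1+y/m)^(m*t), PV):
  t = 1.0000: CF_t = 67.000000, DF = 0.978474, PV = 65.557730
  t = 2.0000: CF_t = 67.000000, DF = 0.957411, PV = 64.146507
  t = 3.0000: CF_t = 67.000000, DF = 0.936801, PV = 62.765662
  t = 4.0000: CF_t = 67.000000, DF = 0.916635, PV = 61.414542
  t = 5.0000: CF_t = 1067.000000, DF = 0.896903, PV = 956.995599
Price P = sum_t PV_t = 1210.880040
Convexity numerator sum_t t*(t + 1/m) * CF_t / (1+y/m)^(m*t + 2):
  t = 1.0000: term = 125.531324
  t = 2.0000: term = 368.487254
  t = 3.0000: term = 721.110086
  t = 4.0000: term = 1175.978613
  t = 5.0000: term = 27487.130450
Convexity = (1/P) * sum = 29878.237727 / 1210.880040 = 24.674812


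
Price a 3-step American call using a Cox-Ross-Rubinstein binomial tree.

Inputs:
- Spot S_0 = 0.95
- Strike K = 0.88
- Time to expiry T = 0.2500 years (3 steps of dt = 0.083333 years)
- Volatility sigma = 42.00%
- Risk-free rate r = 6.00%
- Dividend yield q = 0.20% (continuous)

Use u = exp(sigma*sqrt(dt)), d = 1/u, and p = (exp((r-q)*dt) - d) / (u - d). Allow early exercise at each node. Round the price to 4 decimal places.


Answer: Price = V(0,0) = 0.1259

Derivation:
dt = T/N = 0.083333
u = exp(sigma*sqrt(dt)) = 1.128900; d = 1/u = 0.885818
p = (exp((r-q)*dt) - d) / (u - d) = 0.489658
Discount per step: exp(-r*dt) = 0.995012
Stock lattice S(k, i) with i counting down-moves:
  k=0: S(0,0) = 0.9500
  k=1: S(1,0) = 1.0725; S(1,1) = 0.8415
  k=2: S(2,0) = 1.2107; S(2,1) = 0.9500; S(2,2) = 0.7454
  k=3: S(3,0) = 1.3668; S(3,1) = 1.0725; S(3,2) = 0.8415; S(3,3) = 0.6603
Terminal payoffs V(N, i) = max(S_T - K, 0):
  V(3,0) = 0.486752; V(3,1) = 0.192455; V(3,2) = 0.000000; V(3,3) = 0.000000
Backward induction: V(k, i) = exp(-r*dt) * [p * V(k+1, i) + (1-p) * V(k+1, i+1)]; then take max(V_cont, immediate exercise) for American.
  V(2,0) = exp(-r*dt) * [p*0.486752 + (1-p)*0.192455] = 0.334881; exercise = 0.330694; V(2,0) = max -> 0.334881
  V(2,1) = exp(-r*dt) * [p*0.192455 + (1-p)*0.000000] = 0.093767; exercise = 0.070000; V(2,1) = max -> 0.093767
  V(2,2) = exp(-r*dt) * [p*0.000000 + (1-p)*0.000000] = 0.000000; exercise = 0.000000; V(2,2) = max -> 0.000000
  V(1,0) = exp(-r*dt) * [p*0.334881 + (1-p)*0.093767] = 0.210774; exercise = 0.192455; V(1,0) = max -> 0.210774
  V(1,1) = exp(-r*dt) * [p*0.093767 + (1-p)*0.000000] = 0.045685; exercise = 0.000000; V(1,1) = max -> 0.045685
  V(0,0) = exp(-r*dt) * [p*0.210774 + (1-p)*0.045685] = 0.125891; exercise = 0.070000; V(0,0) = max -> 0.125891


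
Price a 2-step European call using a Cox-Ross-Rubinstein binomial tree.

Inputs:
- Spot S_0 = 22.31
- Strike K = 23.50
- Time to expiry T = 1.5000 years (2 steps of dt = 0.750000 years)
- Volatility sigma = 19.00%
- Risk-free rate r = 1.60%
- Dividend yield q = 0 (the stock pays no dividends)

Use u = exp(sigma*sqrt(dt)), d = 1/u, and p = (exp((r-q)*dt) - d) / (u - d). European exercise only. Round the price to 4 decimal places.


dt = T/N = 0.750000
u = exp(sigma*sqrt(dt)) = 1.178856; d = 1/u = 0.848280
p = (exp((r-q)*dt) - d) / (u - d) = 0.495475
Discount per step: exp(-r*dt) = 0.988072
Stock lattice S(k, i) with i counting down-moves:
  k=0: S(0,0) = 22.3100
  k=1: S(1,0) = 26.3003; S(1,1) = 18.9251
  k=2: S(2,0) = 31.0043; S(2,1) = 22.3100; S(2,2) = 16.0538
Terminal payoffs V(N, i) = max(S_T - K, 0):
  V(2,0) = 7.504261; V(2,1) = 0.000000; V(2,2) = 0.000000
Backward induction: V(k, i) = exp(-r*dt) * [p * V(k+1, i) + (1-p) * V(k+1, i+1)].
  V(1,0) = exp(-r*dt) * [p*7.504261 + (1-p)*0.000000] = 3.673824
  V(1,1) = exp(-r*dt) * [p*0.000000 + (1-p)*0.000000] = 0.000000
  V(0,0) = exp(-r*dt) * [p*3.673824 + (1-p)*0.000000] = 1.798576

Answer: Price = V(0,0) = 1.7986


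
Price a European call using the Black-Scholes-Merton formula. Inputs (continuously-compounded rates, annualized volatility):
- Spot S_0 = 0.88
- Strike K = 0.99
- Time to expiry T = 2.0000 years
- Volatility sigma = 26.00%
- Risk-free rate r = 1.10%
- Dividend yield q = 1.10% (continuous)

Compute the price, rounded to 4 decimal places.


d1 = (ln(S/K) + (r - q + 0.5*sigma^2) * T) / (sigma * sqrt(T)) = -0.13647986
d2 = d1 - sigma * sqrt(T) = -0.50417539
exp(-rT) = 0.97824024; exp(-qT) = 0.97824024
C = S_0 * exp(-qT) * N(d1) - K * exp(-rT) * N(d2)
N(d1) = 0.44572097; N(d2) = 0.30706907
C = 0.8800 * 0.97824024 * 0.44572097 - 0.9900 * 0.97824024 * 0.30706907 = 0.0863

Answer: Price = 0.0863


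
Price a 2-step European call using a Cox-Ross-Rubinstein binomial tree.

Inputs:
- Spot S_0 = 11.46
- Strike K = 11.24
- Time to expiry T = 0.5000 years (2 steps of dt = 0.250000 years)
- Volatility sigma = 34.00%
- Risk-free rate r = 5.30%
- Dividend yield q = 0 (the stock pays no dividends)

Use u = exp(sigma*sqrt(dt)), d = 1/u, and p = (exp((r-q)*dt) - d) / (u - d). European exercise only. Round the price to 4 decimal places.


dt = T/N = 0.250000
u = exp(sigma*sqrt(dt)) = 1.185305; d = 1/u = 0.843665
p = (exp((r-q)*dt) - d) / (u - d) = 0.496644
Discount per step: exp(-r*dt) = 0.986837
Stock lattice S(k, i) with i counting down-moves:
  k=0: S(0,0) = 11.4600
  k=1: S(1,0) = 13.5836; S(1,1) = 9.6684
  k=2: S(2,0) = 16.1007; S(2,1) = 11.4600; S(2,2) = 8.1569
Terminal payoffs V(N, i) = max(S_T - K, 0):
  V(2,0) = 4.860699; V(2,1) = 0.220000; V(2,2) = 0.000000
Backward induction: V(k, i) = exp(-r*dt) * [p * V(k+1, i) + (1-p) * V(k+1, i+1)].
  V(1,0) = exp(-r*dt) * [p*4.860699 + (1-p)*0.220000] = 2.491541
  V(1,1) = exp(-r*dt) * [p*0.220000 + (1-p)*0.000000] = 0.107823
  V(0,0) = exp(-r*dt) * [p*2.491541 + (1-p)*0.107823] = 1.274680

Answer: Price = V(0,0) = 1.2747


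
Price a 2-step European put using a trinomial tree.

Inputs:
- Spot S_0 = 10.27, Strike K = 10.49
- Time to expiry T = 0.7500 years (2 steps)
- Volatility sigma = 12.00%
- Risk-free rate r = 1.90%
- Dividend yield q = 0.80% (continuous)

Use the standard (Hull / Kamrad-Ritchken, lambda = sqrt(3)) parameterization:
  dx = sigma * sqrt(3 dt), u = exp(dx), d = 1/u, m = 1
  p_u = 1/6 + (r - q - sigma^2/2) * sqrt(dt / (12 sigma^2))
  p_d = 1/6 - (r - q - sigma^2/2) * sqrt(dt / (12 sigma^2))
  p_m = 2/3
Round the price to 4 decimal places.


Answer: Price = V(0,0) = 0.4795

Derivation:
dt = T/N = 0.375000; dx = sigma*sqrt(3*dt) = 0.127279
u = exp(dx) = 1.135734; d = 1/u = 0.880488
p_u = 0.172265, p_m = 0.666667, p_d = 0.161069
Discount per step: exp(-r*dt) = 0.992900
Stock lattice S(k, j) with j the centered position index:
  k=0: S(0,+0) = 10.2700
  k=1: S(1,-1) = 9.0426; S(1,+0) = 10.2700; S(1,+1) = 11.6640
  k=2: S(2,-2) = 7.9619; S(2,-1) = 9.0426; S(2,+0) = 10.2700; S(2,+1) = 11.6640; S(2,+2) = 13.2472
Terminal payoffs V(N, j) = max(K - S_T, 0):
  V(2,-2) = 2.528093; V(2,-1) = 1.447390; V(2,+0) = 0.220000; V(2,+1) = 0.000000; V(2,+2) = 0.000000
Backward induction: V(k, j) = exp(-r*dt) * [p_u * V(k+1, j+1) + p_m * V(k+1, j) + p_d * V(k+1, j-1)]
  V(1,-1) = exp(-r*dt) * [p_u*0.220000 + p_m*1.447390 + p_d*2.528093] = 1.400011
  V(1,+0) = exp(-r*dt) * [p_u*0.000000 + p_m*0.220000 + p_d*1.447390] = 0.377100
  V(1,+1) = exp(-r*dt) * [p_u*0.000000 + p_m*0.000000 + p_d*0.220000] = 0.035184
  V(0,+0) = exp(-r*dt) * [p_u*0.035184 + p_m*0.377100 + p_d*1.400011] = 0.479530


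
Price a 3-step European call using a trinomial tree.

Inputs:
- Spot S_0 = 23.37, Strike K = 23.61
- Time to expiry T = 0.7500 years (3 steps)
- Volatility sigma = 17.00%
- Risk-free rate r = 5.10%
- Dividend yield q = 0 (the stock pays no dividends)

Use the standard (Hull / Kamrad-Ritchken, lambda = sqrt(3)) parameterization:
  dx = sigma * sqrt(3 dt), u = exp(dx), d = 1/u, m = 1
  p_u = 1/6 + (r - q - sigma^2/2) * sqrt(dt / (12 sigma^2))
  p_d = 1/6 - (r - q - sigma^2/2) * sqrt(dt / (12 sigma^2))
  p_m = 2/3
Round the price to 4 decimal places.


dt = T/N = 0.250000; dx = sigma*sqrt(3*dt) = 0.147224
u = exp(dx) = 1.158614; d = 1/u = 0.863100
p_u = 0.197699, p_m = 0.666667, p_d = 0.135634
Discount per step: exp(-r*dt) = 0.987331
Stock lattice S(k, j) with j the centered position index:
  k=0: S(0,+0) = 23.3700
  k=1: S(1,-1) = 20.1707; S(1,+0) = 23.3700; S(1,+1) = 27.0768
  k=2: S(2,-2) = 17.4093; S(2,-1) = 20.1707; S(2,+0) = 23.3700; S(2,+1) = 27.0768; S(2,+2) = 31.3716
  k=3: S(3,-3) = 15.0260; S(3,-2) = 17.4093; S(3,-1) = 20.1707; S(3,+0) = 23.3700; S(3,+1) = 27.0768; S(3,+2) = 31.3716; S(3,+3) = 36.3475
Terminal payoffs V(N, j) = max(S_T - K, 0):
  V(3,-3) = 0.000000; V(3,-2) = 0.000000; V(3,-1) = 0.000000; V(3,+0) = 0.000000; V(3,+1) = 3.466805; V(3,+2) = 7.761561; V(3,+3) = 12.737525
Backward induction: V(k, j) = exp(-r*dt) * [p_u * V(k+1, j+1) + p_m * V(k+1, j) + p_d * V(k+1, j-1)]
  V(2,-2) = exp(-r*dt) * [p_u*0.000000 + p_m*0.000000 + p_d*0.000000] = 0.000000
  V(2,-1) = exp(-r*dt) * [p_u*0.000000 + p_m*0.000000 + p_d*0.000000] = 0.000000
  V(2,+0) = exp(-r*dt) * [p_u*3.466805 + p_m*0.000000 + p_d*0.000000] = 0.676702
  V(2,+1) = exp(-r*dt) * [p_u*7.761561 + p_m*3.466805 + p_d*0.000000] = 3.796937
  V(2,+2) = exp(-r*dt) * [p_u*12.737525 + p_m*7.761561 + p_d*3.466805] = 8.059375
  V(1,-1) = exp(-r*dt) * [p_u*0.676702 + p_m*0.000000 + p_d*0.000000] = 0.132088
  V(1,+0) = exp(-r*dt) * [p_u*3.796937 + p_m*0.676702 + p_d*0.000000] = 1.186561
  V(1,+1) = exp(-r*dt) * [p_u*8.059375 + p_m*3.796937 + p_d*0.676702] = 4.162990
  V(0,+0) = exp(-r*dt) * [p_u*4.162990 + p_m*1.186561 + p_d*0.132088] = 1.611300

Answer: Price = V(0,0) = 1.6113


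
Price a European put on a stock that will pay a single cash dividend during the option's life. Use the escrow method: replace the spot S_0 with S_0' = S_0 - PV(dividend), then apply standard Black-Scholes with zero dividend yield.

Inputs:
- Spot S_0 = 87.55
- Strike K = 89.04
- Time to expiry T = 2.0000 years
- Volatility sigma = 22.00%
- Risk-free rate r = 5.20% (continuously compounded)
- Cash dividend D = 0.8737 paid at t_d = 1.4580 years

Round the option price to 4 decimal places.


PV(D) = D * exp(-r * t_d) = 0.8737 * 0.92698676 = 0.80990833
S_0' = S_0 - PV(D) = 87.5500 - 0.80990833 = 86.74009167
d1 = (ln(S_0'/K) + (r + sigma^2/2)*T) / (sigma*sqrt(T)) = 0.40572016
d2 = d1 - sigma*sqrt(T) = 0.09459317
exp(-rT) = 0.90122530
N(-d1) = 0.34247412; N(-d2) = 0.46231899
P = K * exp(-rT) * N(-d2) - S_0' * N(-d1) = 89.0400 * 0.90122530 * 0.46231899 - 86.74009167 * 0.34247412 = 7.3926

Answer: Price = 7.3926


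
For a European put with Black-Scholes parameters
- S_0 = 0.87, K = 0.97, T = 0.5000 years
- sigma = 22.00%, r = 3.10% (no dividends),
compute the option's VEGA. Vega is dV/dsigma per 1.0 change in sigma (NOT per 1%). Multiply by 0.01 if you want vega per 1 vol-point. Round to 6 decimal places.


Answer: Vega = 0.214164

Derivation:
d1 = -0.5219917532; d2 = -0.6775552451
phi(d1) = 0.3481310713; exp(-qT) = 1.0000000000; exp(-rT) = 0.9846195068
Vega = S * exp(-qT) * phi(d1) * sqrt(T) = 0.8700 * 1.0000000000 * 0.3481310713 * 0.7071067812 = 0.214164


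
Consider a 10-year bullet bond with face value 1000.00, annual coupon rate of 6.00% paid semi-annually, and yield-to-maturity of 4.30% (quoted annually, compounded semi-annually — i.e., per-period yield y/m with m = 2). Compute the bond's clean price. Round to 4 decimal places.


Coupon per period c = face * coupon_rate / m = 30.000000
Periods per year m = 2; per-period yield y/m = 0.021500
Number of cashflows N = 20
Cashflows (t years, CF_t, discount factor 1/(1+y/m)^(m*t), PV):
  t = 0.5000: CF_t = 30.000000, DF = 0.978953, PV = 29.368576
  t = 1.0000: CF_t = 30.000000, DF = 0.958348, PV = 28.750441
  t = 1.5000: CF_t = 30.000000, DF = 0.938177, PV = 28.145317
  t = 2.0000: CF_t = 30.000000, DF = 0.918431, PV = 27.552929
  t = 2.5000: CF_t = 30.000000, DF = 0.899100, PV = 26.973009
  t = 3.0000: CF_t = 30.000000, DF = 0.880177, PV = 26.405295
  t = 3.5000: CF_t = 30.000000, DF = 0.861651, PV = 25.849530
  t = 4.0000: CF_t = 30.000000, DF = 0.843515, PV = 25.305463
  t = 4.5000: CF_t = 30.000000, DF = 0.825762, PV = 24.772847
  t = 5.0000: CF_t = 30.000000, DF = 0.808381, PV = 24.251441
  t = 5.5000: CF_t = 30.000000, DF = 0.791367, PV = 23.741009
  t = 6.0000: CF_t = 30.000000, DF = 0.774711, PV = 23.241321
  t = 6.5000: CF_t = 30.000000, DF = 0.758405, PV = 22.752149
  t = 7.0000: CF_t = 30.000000, DF = 0.742442, PV = 22.273274
  t = 7.5000: CF_t = 30.000000, DF = 0.726816, PV = 21.804478
  t = 8.0000: CF_t = 30.000000, DF = 0.711518, PV = 21.345549
  t = 8.5000: CF_t = 30.000000, DF = 0.696543, PV = 20.896279
  t = 9.0000: CF_t = 30.000000, DF = 0.681882, PV = 20.456465
  t = 9.5000: CF_t = 30.000000, DF = 0.667530, PV = 20.025908
  t = 10.0000: CF_t = 1030.000000, DF = 0.653480, PV = 673.084834
Price P = sum_t PV_t = 1136.996112

Answer: Price = 1136.9961


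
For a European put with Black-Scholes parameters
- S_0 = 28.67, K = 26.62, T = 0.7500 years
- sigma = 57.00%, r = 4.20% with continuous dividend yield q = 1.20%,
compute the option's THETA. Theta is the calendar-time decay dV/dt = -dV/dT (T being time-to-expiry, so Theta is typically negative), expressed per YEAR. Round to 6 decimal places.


Answer: Theta = -2.930594

Derivation:
d1 = 0.4426878099; d2 = -0.0509466702
phi(d1) = 0.3617055551; exp(-qT) = 0.9910403788; exp(-rT) = 0.9689909565
Theta = -S*exp(-qT)*phi(d1)*sigma/(2*sqrt(T)) + r*K*exp(-rT)*N(-d2) - q*S*exp(-qT)*N(-d1)
N(-d1) = 0.3289957804; N(-d2) = 0.5203159918; sqrt(T) = 0.8660254038
Term 1 = -28.6700 * 0.9910403788 * 0.3617055551 * 0.5700 / (2 * 0.8660254038) = -3.3821156160
Term 2 = 0.0420 * 26.6200 * 0.9689909565 * 0.5203159918 = 0.5636950737
Term 3 = -0.0120 * 28.6700 * 0.9910403788 * 0.3289957804 = -0.1121735893
Theta = -3.3821156160 + (0.5636950737) + (-0.1121735893) = -2.930594


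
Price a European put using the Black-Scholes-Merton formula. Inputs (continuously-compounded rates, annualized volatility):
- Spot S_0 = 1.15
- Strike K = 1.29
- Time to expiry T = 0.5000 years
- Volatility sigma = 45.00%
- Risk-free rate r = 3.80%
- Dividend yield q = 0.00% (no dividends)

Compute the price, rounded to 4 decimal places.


d1 = (ln(S/K) + (r - q + 0.5*sigma^2) * T) / (sigma * sqrt(T)) = -0.14222361
d2 = d1 - sigma * sqrt(T) = -0.46042166
exp(-rT) = 0.98117936; exp(-qT) = 1.00000000
P = K * exp(-rT) * N(-d2) - S_0 * exp(-qT) * N(-d1)
N(-d1) = 0.55654831; N(-d2) = 0.67739321
P = 1.2900 * 0.98117936 * 0.67739321 - 1.1500 * 1.00000000 * 0.55654831 = 0.2174

Answer: Price = 0.2174


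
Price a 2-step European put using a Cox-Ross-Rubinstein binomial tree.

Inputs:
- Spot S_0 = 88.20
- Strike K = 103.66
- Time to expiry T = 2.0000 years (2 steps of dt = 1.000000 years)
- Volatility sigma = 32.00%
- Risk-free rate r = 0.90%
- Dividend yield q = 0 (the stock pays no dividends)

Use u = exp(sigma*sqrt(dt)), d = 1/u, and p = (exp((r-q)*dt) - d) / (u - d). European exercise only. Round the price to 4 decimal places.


dt = T/N = 1.000000
u = exp(sigma*sqrt(dt)) = 1.377128; d = 1/u = 0.726149
p = (exp((r-q)*dt) - d) / (u - d) = 0.434563
Discount per step: exp(-r*dt) = 0.991040
Stock lattice S(k, i) with i counting down-moves:
  k=0: S(0,0) = 88.2000
  k=1: S(1,0) = 121.4627; S(1,1) = 64.0463
  k=2: S(2,0) = 167.2696; S(2,1) = 88.2000; S(2,2) = 46.5072
Terminal payoffs V(N, i) = max(K - S_T, 0):
  V(2,0) = 0.000000; V(2,1) = 15.460000; V(2,2) = 57.152808
Backward induction: V(k, i) = exp(-r*dt) * [p * V(k+1, i) + (1-p) * V(k+1, i+1)].
  V(1,0) = exp(-r*dt) * [p*0.000000 + (1-p)*15.460000] = 8.663327
  V(1,1) = exp(-r*dt) * [p*15.460000 + (1-p)*57.152808] = 38.684901
  V(0,0) = exp(-r*dt) * [p*8.663327 + (1-p)*38.684901] = 25.408908

Answer: Price = V(0,0) = 25.4089


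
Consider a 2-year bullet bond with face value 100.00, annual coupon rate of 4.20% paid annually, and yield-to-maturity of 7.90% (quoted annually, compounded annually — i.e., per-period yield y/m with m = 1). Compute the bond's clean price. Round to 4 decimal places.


Coupon per period c = face * coupon_rate / m = 4.200000
Periods per year m = 1; per-period yield y/m = 0.079000
Number of cashflows N = 2
Cashflows (t years, CF_t, discount factor 1/(1+y/m)^(m*t), PV):
  t = 1.0000: CF_t = 4.200000, DF = 0.926784, PV = 3.892493
  t = 2.0000: CF_t = 104.200000, DF = 0.858929, PV = 89.500370
Price P = sum_t PV_t = 93.392863

Answer: Price = 93.3929


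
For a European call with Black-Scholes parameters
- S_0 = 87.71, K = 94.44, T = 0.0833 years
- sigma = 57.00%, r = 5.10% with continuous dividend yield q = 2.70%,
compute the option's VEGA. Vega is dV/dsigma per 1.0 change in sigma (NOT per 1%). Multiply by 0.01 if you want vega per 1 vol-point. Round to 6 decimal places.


d1 = -0.3549743461; d2 = -0.5194862605
phi(d1) = 0.3745829795; exp(-qT) = 0.9977534273; exp(-rT) = 0.9957607113
Vega = S * exp(-qT) * phi(d1) * sqrt(T) = 87.7100 * 0.9977534273 * 0.3745829795 * 0.2886173938 = 9.461127

Answer: Vega = 9.461127


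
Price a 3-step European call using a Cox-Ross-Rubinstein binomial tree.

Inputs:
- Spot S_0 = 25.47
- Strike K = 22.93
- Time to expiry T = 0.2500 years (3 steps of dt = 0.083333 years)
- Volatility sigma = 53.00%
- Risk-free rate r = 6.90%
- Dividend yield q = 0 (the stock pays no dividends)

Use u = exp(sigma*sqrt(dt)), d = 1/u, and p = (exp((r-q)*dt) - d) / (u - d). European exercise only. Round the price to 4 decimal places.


Answer: Price = V(0,0) = 4.2839

Derivation:
dt = T/N = 0.083333
u = exp(sigma*sqrt(dt)) = 1.165322; d = 1/u = 0.858132
p = (exp((r-q)*dt) - d) / (u - d) = 0.480597
Discount per step: exp(-r*dt) = 0.994266
Stock lattice S(k, i) with i counting down-moves:
  k=0: S(0,0) = 25.4700
  k=1: S(1,0) = 29.6808; S(1,1) = 21.8566
  k=2: S(2,0) = 34.5877; S(2,1) = 25.4700; S(2,2) = 18.7558
  k=3: S(3,0) = 40.3058; S(3,1) = 29.6808; S(3,2) = 21.8566; S(3,3) = 16.0950
Terminal payoffs V(N, i) = max(S_T - K, 0):
  V(3,0) = 17.375775; V(3,1) = 6.750763; V(3,2) = 0.000000; V(3,3) = 0.000000
Backward induction: V(k, i) = exp(-r*dt) * [p * V(k+1, i) + (1-p) * V(k+1, i+1)].
  V(2,0) = exp(-r*dt) * [p*17.375775 + (1-p)*6.750763] = 11.789128
  V(2,1) = exp(-r*dt) * [p*6.750763 + (1-p)*0.000000] = 3.225794
  V(2,2) = exp(-r*dt) * [p*0.000000 + (1-p)*0.000000] = 0.000000
  V(1,0) = exp(-r*dt) * [p*11.789128 + (1-p)*3.225794] = 7.299214
  V(1,1) = exp(-r*dt) * [p*3.225794 + (1-p)*0.000000] = 1.541418
  V(0,0) = exp(-r*dt) * [p*7.299214 + (1-p)*1.541418] = 4.283894


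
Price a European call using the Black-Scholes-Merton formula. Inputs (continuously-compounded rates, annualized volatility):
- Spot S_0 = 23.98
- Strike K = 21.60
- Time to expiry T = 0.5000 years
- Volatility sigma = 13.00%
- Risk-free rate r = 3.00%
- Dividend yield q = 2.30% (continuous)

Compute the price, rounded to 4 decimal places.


d1 = (ln(S/K) + (r - q + 0.5*sigma^2) * T) / (sigma * sqrt(T)) = 1.22113898
d2 = d1 - sigma * sqrt(T) = 1.12921510
exp(-rT) = 0.98511194; exp(-qT) = 0.98856587
C = S_0 * exp(-qT) * N(d1) - K * exp(-rT) * N(d2)
N(d1) = 0.88898330; N(d2) = 0.87059645
C = 23.9800 * 0.98856587 * 0.88898330 - 21.6000 * 0.98511194 * 0.87059645 = 2.5492

Answer: Price = 2.5492


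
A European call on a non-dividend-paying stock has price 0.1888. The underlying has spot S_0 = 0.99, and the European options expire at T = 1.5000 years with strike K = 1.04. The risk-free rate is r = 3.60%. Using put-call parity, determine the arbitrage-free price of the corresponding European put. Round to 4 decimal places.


Answer: Put price = 0.1841

Derivation:
Put-call parity: C - P = S_0 * exp(-qT) - K * exp(-rT).
S_0 * exp(-qT) = 0.9900 * 1.00000000 = 0.99000000
K * exp(-rT) = 1.0400 * 0.94743211 = 0.98532939
P = C - S*exp(-qT) + K*exp(-rT)
P = 0.1888 - 0.99000000 + 0.98532939 = 0.1841


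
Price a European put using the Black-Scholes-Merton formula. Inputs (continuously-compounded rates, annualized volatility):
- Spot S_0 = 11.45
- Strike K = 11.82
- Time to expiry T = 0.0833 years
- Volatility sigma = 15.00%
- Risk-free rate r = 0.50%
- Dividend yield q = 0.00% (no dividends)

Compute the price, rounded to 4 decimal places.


d1 = (ln(S/K) + (r - q + 0.5*sigma^2) * T) / (sigma * sqrt(T)) = -0.70334539
d2 = d1 - sigma * sqrt(T) = -0.74663800
exp(-rT) = 0.99958359; exp(-qT) = 1.00000000
P = K * exp(-rT) * N(-d2) - S_0 * exp(-qT) * N(-d1)
N(-d1) = 0.75907973; N(-d2) = 0.77235895
P = 11.8200 * 0.99958359 * 0.77235895 - 11.4500 * 1.00000000 * 0.75907973 = 0.4340

Answer: Price = 0.4340


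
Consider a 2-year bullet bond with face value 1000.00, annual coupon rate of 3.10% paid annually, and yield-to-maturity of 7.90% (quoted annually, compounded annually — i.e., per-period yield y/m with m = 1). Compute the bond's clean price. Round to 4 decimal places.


Coupon per period c = face * coupon_rate / m = 31.000000
Periods per year m = 1; per-period yield y/m = 0.079000
Number of cashflows N = 2
Cashflows (t years, CF_t, discount factor 1/(1+y/m)^(m*t), PV):
  t = 1.0000: CF_t = 31.000000, DF = 0.926784, PV = 28.730306
  t = 2.0000: CF_t = 1031.000000, DF = 0.858929, PV = 885.555482
Price P = sum_t PV_t = 914.285788

Answer: Price = 914.2858


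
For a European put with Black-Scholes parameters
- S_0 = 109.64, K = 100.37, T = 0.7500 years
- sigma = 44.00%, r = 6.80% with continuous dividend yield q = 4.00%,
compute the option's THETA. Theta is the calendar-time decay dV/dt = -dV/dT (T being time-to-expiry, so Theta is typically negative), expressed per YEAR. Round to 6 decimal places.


Answer: Theta = -7.974670

Derivation:
d1 = 0.4774658216; d2 = 0.0964146439
phi(d1) = 0.3559641204; exp(-qT) = 0.9704455335; exp(-rT) = 0.9502786705
Theta = -S*exp(-qT)*phi(d1)*sigma/(2*sqrt(T)) + r*K*exp(-rT)*N(-d2) - q*S*exp(-qT)*N(-d1)
N(-d1) = 0.3165152266; N(-d2) = 0.4615956311; sqrt(T) = 0.8660254038
Term 1 = -109.6400 * 0.9704455335 * 0.3559641204 * 0.4400 / (2 * 0.8660254038) = -9.6214043501
Term 2 = 0.0680 * 100.3700 * 0.9502786705 * 0.4615956311 = 2.9938187771
Term 3 = -0.0400 * 109.6400 * 0.9704455335 * 0.3165152266 = -1.3470843516
Theta = -9.6214043501 + (2.9938187771) + (-1.3470843516) = -7.974670


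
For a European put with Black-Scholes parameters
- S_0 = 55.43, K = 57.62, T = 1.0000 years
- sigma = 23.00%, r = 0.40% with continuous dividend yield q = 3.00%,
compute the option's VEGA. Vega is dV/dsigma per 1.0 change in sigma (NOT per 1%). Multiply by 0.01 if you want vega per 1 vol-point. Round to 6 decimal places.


d1 = -0.1665163749; d2 = -0.3965163749
phi(d1) = 0.3934495669; exp(-qT) = 0.9704455335; exp(-rT) = 0.9960079893
Vega = S * exp(-qT) * phi(d1) * sqrt(T) = 55.4300 * 0.9704455335 * 0.3934495669 * 1.0000000000 = 21.164359

Answer: Vega = 21.164359


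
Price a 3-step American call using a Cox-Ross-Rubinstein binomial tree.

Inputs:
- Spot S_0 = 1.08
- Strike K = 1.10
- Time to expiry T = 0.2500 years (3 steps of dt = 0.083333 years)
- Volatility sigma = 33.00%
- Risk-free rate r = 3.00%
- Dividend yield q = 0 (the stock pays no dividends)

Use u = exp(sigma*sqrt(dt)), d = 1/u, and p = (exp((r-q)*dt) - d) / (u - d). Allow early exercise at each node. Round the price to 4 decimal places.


Answer: Price = V(0,0) = 0.0712

Derivation:
dt = T/N = 0.083333
u = exp(sigma*sqrt(dt)) = 1.099948; d = 1/u = 0.909134
p = (exp((r-q)*dt) - d) / (u - d) = 0.489320
Discount per step: exp(-r*dt) = 0.997503
Stock lattice S(k, i) with i counting down-moves:
  k=0: S(0,0) = 1.0800
  k=1: S(1,0) = 1.1879; S(1,1) = 0.9819
  k=2: S(2,0) = 1.3067; S(2,1) = 1.0800; S(2,2) = 0.8926
  k=3: S(3,0) = 1.4373; S(3,1) = 1.1879; S(3,2) = 0.9819; S(3,3) = 0.8115
Terminal payoffs V(N, i) = max(S_T - K, 0):
  V(3,0) = 0.337276; V(3,1) = 0.087944; V(3,2) = 0.000000; V(3,3) = 0.000000
Backward induction: V(k, i) = exp(-r*dt) * [p * V(k+1, i) + (1-p) * V(k+1, i+1)]; then take max(V_cont, immediate exercise) for American.
  V(2,0) = exp(-r*dt) * [p*0.337276 + (1-p)*0.087944] = 0.209423; exercise = 0.206676; V(2,0) = max -> 0.209423
  V(2,1) = exp(-r*dt) * [p*0.087944 + (1-p)*0.000000] = 0.042925; exercise = 0.000000; V(2,1) = max -> 0.042925
  V(2,2) = exp(-r*dt) * [p*0.000000 + (1-p)*0.000000] = 0.000000; exercise = 0.000000; V(2,2) = max -> 0.000000
  V(1,0) = exp(-r*dt) * [p*0.209423 + (1-p)*0.042925] = 0.124085; exercise = 0.087944; V(1,0) = max -> 0.124085
  V(1,1) = exp(-r*dt) * [p*0.042925 + (1-p)*0.000000] = 0.020952; exercise = 0.000000; V(1,1) = max -> 0.020952
  V(0,0) = exp(-r*dt) * [p*0.124085 + (1-p)*0.020952] = 0.071239; exercise = 0.000000; V(0,0) = max -> 0.071239


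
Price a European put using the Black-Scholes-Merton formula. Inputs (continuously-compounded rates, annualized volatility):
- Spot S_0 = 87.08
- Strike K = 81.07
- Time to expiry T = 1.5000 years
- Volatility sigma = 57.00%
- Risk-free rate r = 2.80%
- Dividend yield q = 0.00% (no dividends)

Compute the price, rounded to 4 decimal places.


Answer: Price = 18.1055

Derivation:
d1 = (ln(S/K) + (r - q + 0.5*sigma^2) * T) / (sigma * sqrt(T)) = 0.51165580
d2 = d1 - sigma * sqrt(T) = -0.18644877
exp(-rT) = 0.95886978; exp(-qT) = 1.00000000
P = K * exp(-rT) * N(-d2) - S_0 * exp(-qT) * N(-d1)
N(-d1) = 0.30444596; N(-d2) = 0.57395358
P = 81.0700 * 0.95886978 * 0.57395358 - 87.0800 * 1.00000000 * 0.30444596 = 18.1055


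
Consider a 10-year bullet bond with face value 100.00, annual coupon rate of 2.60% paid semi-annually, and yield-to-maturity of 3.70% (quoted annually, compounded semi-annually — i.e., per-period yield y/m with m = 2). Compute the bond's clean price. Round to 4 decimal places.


Answer: Price = 90.8752

Derivation:
Coupon per period c = face * coupon_rate / m = 1.300000
Periods per year m = 2; per-period yield y/m = 0.018500
Number of cashflows N = 20
Cashflows (t years, CF_t, discount factor 1/(1+y/m)^(m*t), PV):
  t = 0.5000: CF_t = 1.300000, DF = 0.981836, PV = 1.276387
  t = 1.0000: CF_t = 1.300000, DF = 0.964002, PV = 1.253203
  t = 1.5000: CF_t = 1.300000, DF = 0.946492, PV = 1.230439
  t = 2.0000: CF_t = 1.300000, DF = 0.929300, PV = 1.208090
  t = 2.5000: CF_t = 1.300000, DF = 0.912420, PV = 1.186146
  t = 3.0000: CF_t = 1.300000, DF = 0.895847, PV = 1.164601
  t = 3.5000: CF_t = 1.300000, DF = 0.879575, PV = 1.143447
  t = 4.0000: CF_t = 1.300000, DF = 0.863598, PV = 1.122678
  t = 4.5000: CF_t = 1.300000, DF = 0.847912, PV = 1.102285
  t = 5.0000: CF_t = 1.300000, DF = 0.832510, PV = 1.082264
  t = 5.5000: CF_t = 1.300000, DF = 0.817389, PV = 1.062605
  t = 6.0000: CF_t = 1.300000, DF = 0.802542, PV = 1.043304
  t = 6.5000: CF_t = 1.300000, DF = 0.787964, PV = 1.024354
  t = 7.0000: CF_t = 1.300000, DF = 0.773652, PV = 1.005747
  t = 7.5000: CF_t = 1.300000, DF = 0.759599, PV = 0.987479
  t = 8.0000: CF_t = 1.300000, DF = 0.745802, PV = 0.969542
  t = 8.5000: CF_t = 1.300000, DF = 0.732255, PV = 0.951932
  t = 9.0000: CF_t = 1.300000, DF = 0.718954, PV = 0.934641
  t = 9.5000: CF_t = 1.300000, DF = 0.705895, PV = 0.917664
  t = 10.0000: CF_t = 101.300000, DF = 0.693074, PV = 70.208352
Price P = sum_t PV_t = 90.875160


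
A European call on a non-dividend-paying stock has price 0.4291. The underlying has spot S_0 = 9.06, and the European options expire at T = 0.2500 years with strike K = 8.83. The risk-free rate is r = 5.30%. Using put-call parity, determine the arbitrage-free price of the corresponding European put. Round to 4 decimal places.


Answer: Put price = 0.0829

Derivation:
Put-call parity: C - P = S_0 * exp(-qT) - K * exp(-rT).
S_0 * exp(-qT) = 9.0600 * 1.00000000 = 9.06000000
K * exp(-rT) = 8.8300 * 0.98683739 = 8.71377420
P = C - S*exp(-qT) + K*exp(-rT)
P = 0.4291 - 9.06000000 + 8.71377420 = 0.0829


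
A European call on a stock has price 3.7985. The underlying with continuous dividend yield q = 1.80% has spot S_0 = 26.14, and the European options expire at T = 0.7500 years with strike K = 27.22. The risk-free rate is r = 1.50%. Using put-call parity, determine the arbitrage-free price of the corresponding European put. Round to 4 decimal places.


Put-call parity: C - P = S_0 * exp(-qT) - K * exp(-rT).
S_0 * exp(-qT) = 26.1400 * 0.98659072 = 25.78948132
K * exp(-rT) = 27.2200 * 0.98881304 = 26.91549107
P = C - S*exp(-qT) + K*exp(-rT)
P = 3.7985 - 25.78948132 + 26.91549107 = 4.9245

Answer: Put price = 4.9245


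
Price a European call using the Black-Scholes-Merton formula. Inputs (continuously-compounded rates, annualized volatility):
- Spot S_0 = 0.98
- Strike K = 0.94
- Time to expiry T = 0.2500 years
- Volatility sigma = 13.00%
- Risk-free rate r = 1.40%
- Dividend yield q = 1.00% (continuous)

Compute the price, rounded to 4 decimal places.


Answer: Price = 0.0504

Derivation:
d1 = (ln(S/K) + (r - q + 0.5*sigma^2) * T) / (sigma * sqrt(T)) = 0.68900302
d2 = d1 - sigma * sqrt(T) = 0.62400302
exp(-rT) = 0.99650612; exp(-qT) = 0.99750312
C = S_0 * exp(-qT) * N(d1) - K * exp(-rT) * N(d2)
N(d1) = 0.75458932; N(d2) = 0.73368720
C = 0.9800 * 0.99750312 * 0.75458932 - 0.9400 * 0.99650612 * 0.73368720 = 0.0504


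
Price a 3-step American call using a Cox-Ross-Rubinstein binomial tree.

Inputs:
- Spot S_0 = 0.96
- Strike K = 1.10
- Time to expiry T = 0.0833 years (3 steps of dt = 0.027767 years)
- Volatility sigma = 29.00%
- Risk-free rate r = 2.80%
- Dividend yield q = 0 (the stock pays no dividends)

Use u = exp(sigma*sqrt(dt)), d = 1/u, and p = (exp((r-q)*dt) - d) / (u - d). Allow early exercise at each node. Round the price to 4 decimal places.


dt = T/N = 0.027767
u = exp(sigma*sqrt(dt)) = 1.049510; d = 1/u = 0.952825
p = (exp((r-q)*dt) - d) / (u - d) = 0.495966
Discount per step: exp(-r*dt) = 0.999223
Stock lattice S(k, i) with i counting down-moves:
  k=0: S(0,0) = 0.9600
  k=1: S(1,0) = 1.0075; S(1,1) = 0.9147
  k=2: S(2,0) = 1.0574; S(2,1) = 0.9600; S(2,2) = 0.8716
  k=3: S(3,0) = 1.1098; S(3,1) = 1.0075; S(3,2) = 0.9147; S(3,3) = 0.8304
Terminal payoffs V(N, i) = max(S_T - K, 0):
  V(3,0) = 0.009766; V(3,1) = 0.000000; V(3,2) = 0.000000; V(3,3) = 0.000000
Backward induction: V(k, i) = exp(-r*dt) * [p * V(k+1, i) + (1-p) * V(k+1, i+1)]; then take max(V_cont, immediate exercise) for American.
  V(2,0) = exp(-r*dt) * [p*0.009766 + (1-p)*0.000000] = 0.004840; exercise = 0.000000; V(2,0) = max -> 0.004840
  V(2,1) = exp(-r*dt) * [p*0.000000 + (1-p)*0.000000] = 0.000000; exercise = 0.000000; V(2,1) = max -> 0.000000
  V(2,2) = exp(-r*dt) * [p*0.000000 + (1-p)*0.000000] = 0.000000; exercise = 0.000000; V(2,2) = max -> 0.000000
  V(1,0) = exp(-r*dt) * [p*0.004840 + (1-p)*0.000000] = 0.002398; exercise = 0.000000; V(1,0) = max -> 0.002398
  V(1,1) = exp(-r*dt) * [p*0.000000 + (1-p)*0.000000] = 0.000000; exercise = 0.000000; V(1,1) = max -> 0.000000
  V(0,0) = exp(-r*dt) * [p*0.002398 + (1-p)*0.000000] = 0.001189; exercise = 0.000000; V(0,0) = max -> 0.001189

Answer: Price = V(0,0) = 0.0012
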